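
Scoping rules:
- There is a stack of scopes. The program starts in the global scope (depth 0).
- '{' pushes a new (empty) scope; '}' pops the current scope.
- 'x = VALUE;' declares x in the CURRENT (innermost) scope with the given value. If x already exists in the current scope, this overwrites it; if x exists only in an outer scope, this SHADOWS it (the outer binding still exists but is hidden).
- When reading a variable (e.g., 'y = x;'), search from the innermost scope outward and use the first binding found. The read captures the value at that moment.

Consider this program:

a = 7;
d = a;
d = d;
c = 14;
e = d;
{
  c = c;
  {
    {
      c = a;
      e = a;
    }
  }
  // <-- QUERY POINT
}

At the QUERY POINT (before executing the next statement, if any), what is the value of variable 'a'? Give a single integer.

Step 1: declare a=7 at depth 0
Step 2: declare d=(read a)=7 at depth 0
Step 3: declare d=(read d)=7 at depth 0
Step 4: declare c=14 at depth 0
Step 5: declare e=(read d)=7 at depth 0
Step 6: enter scope (depth=1)
Step 7: declare c=(read c)=14 at depth 1
Step 8: enter scope (depth=2)
Step 9: enter scope (depth=3)
Step 10: declare c=(read a)=7 at depth 3
Step 11: declare e=(read a)=7 at depth 3
Step 12: exit scope (depth=2)
Step 13: exit scope (depth=1)
Visible at query point: a=7 c=14 d=7 e=7

Answer: 7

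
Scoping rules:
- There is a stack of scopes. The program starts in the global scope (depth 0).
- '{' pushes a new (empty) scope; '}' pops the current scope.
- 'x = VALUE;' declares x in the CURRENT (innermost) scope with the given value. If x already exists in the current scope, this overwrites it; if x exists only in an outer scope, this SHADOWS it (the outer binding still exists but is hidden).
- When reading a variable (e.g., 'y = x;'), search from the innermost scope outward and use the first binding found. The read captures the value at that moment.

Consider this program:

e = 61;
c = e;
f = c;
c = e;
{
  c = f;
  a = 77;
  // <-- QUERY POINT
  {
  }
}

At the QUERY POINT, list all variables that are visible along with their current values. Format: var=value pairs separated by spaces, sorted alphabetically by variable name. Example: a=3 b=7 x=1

Answer: a=77 c=61 e=61 f=61

Derivation:
Step 1: declare e=61 at depth 0
Step 2: declare c=(read e)=61 at depth 0
Step 3: declare f=(read c)=61 at depth 0
Step 4: declare c=(read e)=61 at depth 0
Step 5: enter scope (depth=1)
Step 6: declare c=(read f)=61 at depth 1
Step 7: declare a=77 at depth 1
Visible at query point: a=77 c=61 e=61 f=61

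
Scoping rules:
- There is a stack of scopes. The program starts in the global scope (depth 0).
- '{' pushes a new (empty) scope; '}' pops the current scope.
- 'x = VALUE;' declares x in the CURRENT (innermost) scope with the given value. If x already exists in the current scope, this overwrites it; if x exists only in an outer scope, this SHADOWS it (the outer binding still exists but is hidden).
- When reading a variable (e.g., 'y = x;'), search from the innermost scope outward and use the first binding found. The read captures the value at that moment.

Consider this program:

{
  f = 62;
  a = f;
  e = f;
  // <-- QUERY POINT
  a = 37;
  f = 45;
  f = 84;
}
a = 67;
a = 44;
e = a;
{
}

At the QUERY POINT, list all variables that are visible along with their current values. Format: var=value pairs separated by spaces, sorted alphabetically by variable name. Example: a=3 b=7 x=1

Step 1: enter scope (depth=1)
Step 2: declare f=62 at depth 1
Step 3: declare a=(read f)=62 at depth 1
Step 4: declare e=(read f)=62 at depth 1
Visible at query point: a=62 e=62 f=62

Answer: a=62 e=62 f=62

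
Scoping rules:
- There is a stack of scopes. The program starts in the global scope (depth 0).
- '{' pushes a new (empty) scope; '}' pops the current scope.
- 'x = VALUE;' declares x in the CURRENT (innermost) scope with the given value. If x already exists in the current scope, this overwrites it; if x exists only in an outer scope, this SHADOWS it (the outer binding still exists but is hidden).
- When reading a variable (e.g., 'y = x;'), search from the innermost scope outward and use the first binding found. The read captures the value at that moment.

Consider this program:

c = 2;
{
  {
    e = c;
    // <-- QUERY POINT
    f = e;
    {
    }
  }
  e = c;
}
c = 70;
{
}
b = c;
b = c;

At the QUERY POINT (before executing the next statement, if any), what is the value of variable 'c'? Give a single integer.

Answer: 2

Derivation:
Step 1: declare c=2 at depth 0
Step 2: enter scope (depth=1)
Step 3: enter scope (depth=2)
Step 4: declare e=(read c)=2 at depth 2
Visible at query point: c=2 e=2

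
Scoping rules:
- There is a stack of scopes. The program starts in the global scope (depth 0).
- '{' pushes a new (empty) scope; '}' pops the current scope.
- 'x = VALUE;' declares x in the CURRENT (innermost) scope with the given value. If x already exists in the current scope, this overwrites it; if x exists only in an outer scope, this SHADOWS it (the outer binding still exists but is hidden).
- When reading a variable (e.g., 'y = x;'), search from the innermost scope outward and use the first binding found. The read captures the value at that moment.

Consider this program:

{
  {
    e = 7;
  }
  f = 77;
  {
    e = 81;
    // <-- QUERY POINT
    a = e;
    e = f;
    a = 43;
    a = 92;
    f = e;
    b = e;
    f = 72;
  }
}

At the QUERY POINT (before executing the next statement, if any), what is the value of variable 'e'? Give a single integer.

Step 1: enter scope (depth=1)
Step 2: enter scope (depth=2)
Step 3: declare e=7 at depth 2
Step 4: exit scope (depth=1)
Step 5: declare f=77 at depth 1
Step 6: enter scope (depth=2)
Step 7: declare e=81 at depth 2
Visible at query point: e=81 f=77

Answer: 81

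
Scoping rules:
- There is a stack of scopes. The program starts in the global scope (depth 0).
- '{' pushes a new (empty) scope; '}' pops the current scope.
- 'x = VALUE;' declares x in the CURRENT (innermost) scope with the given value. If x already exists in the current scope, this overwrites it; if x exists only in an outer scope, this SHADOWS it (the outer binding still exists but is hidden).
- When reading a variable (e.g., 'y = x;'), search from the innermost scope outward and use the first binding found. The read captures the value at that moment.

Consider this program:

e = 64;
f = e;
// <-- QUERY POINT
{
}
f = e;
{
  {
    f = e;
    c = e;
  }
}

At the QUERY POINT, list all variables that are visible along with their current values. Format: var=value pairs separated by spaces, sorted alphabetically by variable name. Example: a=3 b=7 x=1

Step 1: declare e=64 at depth 0
Step 2: declare f=(read e)=64 at depth 0
Visible at query point: e=64 f=64

Answer: e=64 f=64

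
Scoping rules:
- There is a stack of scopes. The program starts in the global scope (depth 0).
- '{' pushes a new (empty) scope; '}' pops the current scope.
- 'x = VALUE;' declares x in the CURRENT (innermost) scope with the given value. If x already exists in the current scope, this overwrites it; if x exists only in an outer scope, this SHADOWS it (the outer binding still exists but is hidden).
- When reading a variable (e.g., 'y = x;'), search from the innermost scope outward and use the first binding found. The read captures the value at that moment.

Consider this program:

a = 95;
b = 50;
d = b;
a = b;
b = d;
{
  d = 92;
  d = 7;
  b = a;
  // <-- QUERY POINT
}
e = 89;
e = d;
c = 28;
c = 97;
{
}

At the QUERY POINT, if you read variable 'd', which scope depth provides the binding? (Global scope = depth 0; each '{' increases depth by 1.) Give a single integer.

Answer: 1

Derivation:
Step 1: declare a=95 at depth 0
Step 2: declare b=50 at depth 0
Step 3: declare d=(read b)=50 at depth 0
Step 4: declare a=(read b)=50 at depth 0
Step 5: declare b=(read d)=50 at depth 0
Step 6: enter scope (depth=1)
Step 7: declare d=92 at depth 1
Step 8: declare d=7 at depth 1
Step 9: declare b=(read a)=50 at depth 1
Visible at query point: a=50 b=50 d=7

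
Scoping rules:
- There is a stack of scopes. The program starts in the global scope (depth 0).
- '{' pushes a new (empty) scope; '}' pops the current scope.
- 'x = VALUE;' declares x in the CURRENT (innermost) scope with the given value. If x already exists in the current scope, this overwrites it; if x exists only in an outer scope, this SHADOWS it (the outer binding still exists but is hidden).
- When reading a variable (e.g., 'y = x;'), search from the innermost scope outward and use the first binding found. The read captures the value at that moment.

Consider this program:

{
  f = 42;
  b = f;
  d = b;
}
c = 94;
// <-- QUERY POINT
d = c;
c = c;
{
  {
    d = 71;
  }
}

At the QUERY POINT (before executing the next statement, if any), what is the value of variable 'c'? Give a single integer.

Answer: 94

Derivation:
Step 1: enter scope (depth=1)
Step 2: declare f=42 at depth 1
Step 3: declare b=(read f)=42 at depth 1
Step 4: declare d=(read b)=42 at depth 1
Step 5: exit scope (depth=0)
Step 6: declare c=94 at depth 0
Visible at query point: c=94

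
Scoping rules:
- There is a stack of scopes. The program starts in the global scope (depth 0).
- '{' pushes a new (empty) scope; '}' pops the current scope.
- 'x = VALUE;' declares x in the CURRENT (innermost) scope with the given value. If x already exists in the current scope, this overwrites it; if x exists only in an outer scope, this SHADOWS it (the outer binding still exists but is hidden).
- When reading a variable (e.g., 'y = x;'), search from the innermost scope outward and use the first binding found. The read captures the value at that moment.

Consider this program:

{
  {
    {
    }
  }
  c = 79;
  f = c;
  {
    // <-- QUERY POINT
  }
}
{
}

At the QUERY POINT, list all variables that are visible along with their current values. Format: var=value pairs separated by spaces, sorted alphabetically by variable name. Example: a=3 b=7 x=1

Step 1: enter scope (depth=1)
Step 2: enter scope (depth=2)
Step 3: enter scope (depth=3)
Step 4: exit scope (depth=2)
Step 5: exit scope (depth=1)
Step 6: declare c=79 at depth 1
Step 7: declare f=(read c)=79 at depth 1
Step 8: enter scope (depth=2)
Visible at query point: c=79 f=79

Answer: c=79 f=79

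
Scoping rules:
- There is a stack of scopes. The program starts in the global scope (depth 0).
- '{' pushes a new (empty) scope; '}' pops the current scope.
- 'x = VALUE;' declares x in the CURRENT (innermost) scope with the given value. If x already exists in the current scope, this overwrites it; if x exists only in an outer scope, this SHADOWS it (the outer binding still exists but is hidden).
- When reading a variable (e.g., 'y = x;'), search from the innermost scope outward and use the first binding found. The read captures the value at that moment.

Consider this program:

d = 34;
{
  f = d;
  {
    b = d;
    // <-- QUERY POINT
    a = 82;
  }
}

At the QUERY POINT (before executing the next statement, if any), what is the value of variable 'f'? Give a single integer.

Step 1: declare d=34 at depth 0
Step 2: enter scope (depth=1)
Step 3: declare f=(read d)=34 at depth 1
Step 4: enter scope (depth=2)
Step 5: declare b=(read d)=34 at depth 2
Visible at query point: b=34 d=34 f=34

Answer: 34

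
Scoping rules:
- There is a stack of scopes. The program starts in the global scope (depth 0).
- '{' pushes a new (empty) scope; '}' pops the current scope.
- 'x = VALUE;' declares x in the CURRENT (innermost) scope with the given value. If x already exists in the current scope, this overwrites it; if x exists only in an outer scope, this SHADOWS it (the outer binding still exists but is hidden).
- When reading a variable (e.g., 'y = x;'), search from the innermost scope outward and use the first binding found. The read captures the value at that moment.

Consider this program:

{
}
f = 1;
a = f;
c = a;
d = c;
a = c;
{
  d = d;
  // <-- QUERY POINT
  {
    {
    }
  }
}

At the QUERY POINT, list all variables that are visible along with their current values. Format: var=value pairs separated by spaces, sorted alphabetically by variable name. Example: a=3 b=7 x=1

Answer: a=1 c=1 d=1 f=1

Derivation:
Step 1: enter scope (depth=1)
Step 2: exit scope (depth=0)
Step 3: declare f=1 at depth 0
Step 4: declare a=(read f)=1 at depth 0
Step 5: declare c=(read a)=1 at depth 0
Step 6: declare d=(read c)=1 at depth 0
Step 7: declare a=(read c)=1 at depth 0
Step 8: enter scope (depth=1)
Step 9: declare d=(read d)=1 at depth 1
Visible at query point: a=1 c=1 d=1 f=1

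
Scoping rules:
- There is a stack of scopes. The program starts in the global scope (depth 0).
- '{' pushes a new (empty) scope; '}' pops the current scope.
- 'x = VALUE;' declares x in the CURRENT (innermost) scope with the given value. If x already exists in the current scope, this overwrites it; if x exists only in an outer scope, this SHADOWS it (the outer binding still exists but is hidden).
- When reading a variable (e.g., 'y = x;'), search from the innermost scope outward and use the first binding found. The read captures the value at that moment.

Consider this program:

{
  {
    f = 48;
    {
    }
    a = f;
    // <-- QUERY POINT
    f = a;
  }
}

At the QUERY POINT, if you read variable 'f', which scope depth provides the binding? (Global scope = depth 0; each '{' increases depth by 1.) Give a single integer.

Answer: 2

Derivation:
Step 1: enter scope (depth=1)
Step 2: enter scope (depth=2)
Step 3: declare f=48 at depth 2
Step 4: enter scope (depth=3)
Step 5: exit scope (depth=2)
Step 6: declare a=(read f)=48 at depth 2
Visible at query point: a=48 f=48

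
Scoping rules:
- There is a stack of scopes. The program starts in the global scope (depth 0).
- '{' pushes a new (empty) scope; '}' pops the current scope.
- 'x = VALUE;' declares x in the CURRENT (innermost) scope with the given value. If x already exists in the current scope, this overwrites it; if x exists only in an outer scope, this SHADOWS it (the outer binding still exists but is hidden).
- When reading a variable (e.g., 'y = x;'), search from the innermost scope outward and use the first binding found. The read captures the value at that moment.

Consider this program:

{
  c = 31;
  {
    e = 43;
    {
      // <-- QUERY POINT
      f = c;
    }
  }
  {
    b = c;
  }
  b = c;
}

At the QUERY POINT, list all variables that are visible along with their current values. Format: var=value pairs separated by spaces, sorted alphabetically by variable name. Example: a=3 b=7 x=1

Step 1: enter scope (depth=1)
Step 2: declare c=31 at depth 1
Step 3: enter scope (depth=2)
Step 4: declare e=43 at depth 2
Step 5: enter scope (depth=3)
Visible at query point: c=31 e=43

Answer: c=31 e=43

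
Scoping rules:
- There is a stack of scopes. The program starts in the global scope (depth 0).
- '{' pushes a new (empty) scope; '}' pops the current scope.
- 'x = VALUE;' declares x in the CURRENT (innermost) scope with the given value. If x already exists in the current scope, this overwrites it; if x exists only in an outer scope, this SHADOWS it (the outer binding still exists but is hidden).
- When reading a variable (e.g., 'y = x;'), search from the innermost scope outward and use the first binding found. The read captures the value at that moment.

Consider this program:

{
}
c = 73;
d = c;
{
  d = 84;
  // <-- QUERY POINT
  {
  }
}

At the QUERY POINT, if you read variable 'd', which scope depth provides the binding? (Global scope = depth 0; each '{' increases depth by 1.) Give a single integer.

Step 1: enter scope (depth=1)
Step 2: exit scope (depth=0)
Step 3: declare c=73 at depth 0
Step 4: declare d=(read c)=73 at depth 0
Step 5: enter scope (depth=1)
Step 6: declare d=84 at depth 1
Visible at query point: c=73 d=84

Answer: 1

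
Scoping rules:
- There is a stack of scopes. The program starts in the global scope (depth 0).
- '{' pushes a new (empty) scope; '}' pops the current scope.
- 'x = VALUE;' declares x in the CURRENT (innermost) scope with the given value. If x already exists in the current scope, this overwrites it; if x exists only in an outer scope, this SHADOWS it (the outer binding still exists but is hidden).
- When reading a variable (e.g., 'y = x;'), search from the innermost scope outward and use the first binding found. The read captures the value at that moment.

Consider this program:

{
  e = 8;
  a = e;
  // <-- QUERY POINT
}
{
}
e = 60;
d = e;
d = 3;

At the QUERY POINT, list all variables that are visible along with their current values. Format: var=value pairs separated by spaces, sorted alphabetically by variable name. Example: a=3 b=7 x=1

Step 1: enter scope (depth=1)
Step 2: declare e=8 at depth 1
Step 3: declare a=(read e)=8 at depth 1
Visible at query point: a=8 e=8

Answer: a=8 e=8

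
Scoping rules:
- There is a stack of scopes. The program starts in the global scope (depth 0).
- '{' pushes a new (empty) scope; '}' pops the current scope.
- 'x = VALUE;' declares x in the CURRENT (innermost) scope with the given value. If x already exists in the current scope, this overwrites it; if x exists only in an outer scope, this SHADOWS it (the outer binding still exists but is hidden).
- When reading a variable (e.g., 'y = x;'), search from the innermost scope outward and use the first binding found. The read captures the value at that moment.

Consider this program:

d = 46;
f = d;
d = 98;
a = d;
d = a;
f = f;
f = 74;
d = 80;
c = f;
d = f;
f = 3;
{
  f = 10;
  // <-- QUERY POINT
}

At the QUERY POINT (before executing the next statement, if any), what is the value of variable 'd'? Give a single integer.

Step 1: declare d=46 at depth 0
Step 2: declare f=(read d)=46 at depth 0
Step 3: declare d=98 at depth 0
Step 4: declare a=(read d)=98 at depth 0
Step 5: declare d=(read a)=98 at depth 0
Step 6: declare f=(read f)=46 at depth 0
Step 7: declare f=74 at depth 0
Step 8: declare d=80 at depth 0
Step 9: declare c=(read f)=74 at depth 0
Step 10: declare d=(read f)=74 at depth 0
Step 11: declare f=3 at depth 0
Step 12: enter scope (depth=1)
Step 13: declare f=10 at depth 1
Visible at query point: a=98 c=74 d=74 f=10

Answer: 74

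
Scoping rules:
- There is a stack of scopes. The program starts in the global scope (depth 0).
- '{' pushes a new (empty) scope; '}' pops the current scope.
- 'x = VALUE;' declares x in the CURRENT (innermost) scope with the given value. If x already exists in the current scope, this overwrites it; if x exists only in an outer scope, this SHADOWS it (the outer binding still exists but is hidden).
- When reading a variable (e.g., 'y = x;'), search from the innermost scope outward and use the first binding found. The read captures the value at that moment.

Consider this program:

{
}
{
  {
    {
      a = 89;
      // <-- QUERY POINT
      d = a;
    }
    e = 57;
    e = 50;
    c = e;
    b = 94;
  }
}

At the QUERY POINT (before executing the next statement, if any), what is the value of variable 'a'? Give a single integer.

Step 1: enter scope (depth=1)
Step 2: exit scope (depth=0)
Step 3: enter scope (depth=1)
Step 4: enter scope (depth=2)
Step 5: enter scope (depth=3)
Step 6: declare a=89 at depth 3
Visible at query point: a=89

Answer: 89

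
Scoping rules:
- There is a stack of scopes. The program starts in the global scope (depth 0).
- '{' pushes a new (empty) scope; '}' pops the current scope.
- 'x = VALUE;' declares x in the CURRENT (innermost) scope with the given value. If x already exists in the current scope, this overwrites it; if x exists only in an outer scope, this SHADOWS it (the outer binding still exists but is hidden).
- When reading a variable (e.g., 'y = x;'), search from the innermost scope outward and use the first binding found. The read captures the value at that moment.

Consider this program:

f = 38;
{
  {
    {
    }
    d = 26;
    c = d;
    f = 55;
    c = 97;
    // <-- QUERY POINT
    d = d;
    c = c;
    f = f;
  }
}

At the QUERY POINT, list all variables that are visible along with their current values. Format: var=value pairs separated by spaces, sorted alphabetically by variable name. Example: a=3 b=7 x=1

Step 1: declare f=38 at depth 0
Step 2: enter scope (depth=1)
Step 3: enter scope (depth=2)
Step 4: enter scope (depth=3)
Step 5: exit scope (depth=2)
Step 6: declare d=26 at depth 2
Step 7: declare c=(read d)=26 at depth 2
Step 8: declare f=55 at depth 2
Step 9: declare c=97 at depth 2
Visible at query point: c=97 d=26 f=55

Answer: c=97 d=26 f=55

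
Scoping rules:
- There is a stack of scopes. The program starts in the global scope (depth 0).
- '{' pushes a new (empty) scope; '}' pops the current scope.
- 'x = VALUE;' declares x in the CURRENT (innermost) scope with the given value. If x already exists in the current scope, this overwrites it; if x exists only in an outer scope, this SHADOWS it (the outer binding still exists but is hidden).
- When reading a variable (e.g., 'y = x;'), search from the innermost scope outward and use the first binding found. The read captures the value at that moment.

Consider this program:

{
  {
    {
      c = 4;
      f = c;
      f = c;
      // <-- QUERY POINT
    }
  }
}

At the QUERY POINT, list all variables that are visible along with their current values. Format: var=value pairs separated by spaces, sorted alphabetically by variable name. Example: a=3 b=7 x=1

Answer: c=4 f=4

Derivation:
Step 1: enter scope (depth=1)
Step 2: enter scope (depth=2)
Step 3: enter scope (depth=3)
Step 4: declare c=4 at depth 3
Step 5: declare f=(read c)=4 at depth 3
Step 6: declare f=(read c)=4 at depth 3
Visible at query point: c=4 f=4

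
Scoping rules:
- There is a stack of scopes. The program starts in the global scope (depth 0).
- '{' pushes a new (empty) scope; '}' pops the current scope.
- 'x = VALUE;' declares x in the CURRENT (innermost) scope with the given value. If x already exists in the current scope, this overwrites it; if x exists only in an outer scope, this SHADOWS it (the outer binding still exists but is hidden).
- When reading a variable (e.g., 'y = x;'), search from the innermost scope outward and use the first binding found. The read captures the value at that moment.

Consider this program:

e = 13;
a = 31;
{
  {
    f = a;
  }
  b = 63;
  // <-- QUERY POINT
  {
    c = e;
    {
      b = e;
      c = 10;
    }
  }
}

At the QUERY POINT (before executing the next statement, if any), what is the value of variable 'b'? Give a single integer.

Answer: 63

Derivation:
Step 1: declare e=13 at depth 0
Step 2: declare a=31 at depth 0
Step 3: enter scope (depth=1)
Step 4: enter scope (depth=2)
Step 5: declare f=(read a)=31 at depth 2
Step 6: exit scope (depth=1)
Step 7: declare b=63 at depth 1
Visible at query point: a=31 b=63 e=13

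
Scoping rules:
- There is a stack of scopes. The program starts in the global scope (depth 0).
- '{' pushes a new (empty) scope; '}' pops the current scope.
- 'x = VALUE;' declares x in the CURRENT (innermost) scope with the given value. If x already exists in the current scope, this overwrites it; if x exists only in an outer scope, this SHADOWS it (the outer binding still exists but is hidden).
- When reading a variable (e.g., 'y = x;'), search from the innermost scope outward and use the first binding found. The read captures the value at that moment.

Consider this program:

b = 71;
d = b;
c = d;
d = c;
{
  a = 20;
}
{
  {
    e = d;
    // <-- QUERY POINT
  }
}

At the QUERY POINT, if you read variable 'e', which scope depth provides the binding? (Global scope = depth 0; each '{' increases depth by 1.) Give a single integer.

Step 1: declare b=71 at depth 0
Step 2: declare d=(read b)=71 at depth 0
Step 3: declare c=(read d)=71 at depth 0
Step 4: declare d=(read c)=71 at depth 0
Step 5: enter scope (depth=1)
Step 6: declare a=20 at depth 1
Step 7: exit scope (depth=0)
Step 8: enter scope (depth=1)
Step 9: enter scope (depth=2)
Step 10: declare e=(read d)=71 at depth 2
Visible at query point: b=71 c=71 d=71 e=71

Answer: 2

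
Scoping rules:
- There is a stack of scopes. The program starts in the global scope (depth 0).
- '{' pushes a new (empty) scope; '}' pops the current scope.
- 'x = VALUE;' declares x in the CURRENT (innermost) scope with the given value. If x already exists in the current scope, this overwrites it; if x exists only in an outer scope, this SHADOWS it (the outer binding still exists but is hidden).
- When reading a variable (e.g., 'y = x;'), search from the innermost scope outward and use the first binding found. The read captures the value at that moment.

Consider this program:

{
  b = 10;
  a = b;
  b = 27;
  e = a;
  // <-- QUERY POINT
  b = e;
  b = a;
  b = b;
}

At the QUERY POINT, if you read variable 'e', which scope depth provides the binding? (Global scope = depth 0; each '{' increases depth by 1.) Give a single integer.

Answer: 1

Derivation:
Step 1: enter scope (depth=1)
Step 2: declare b=10 at depth 1
Step 3: declare a=(read b)=10 at depth 1
Step 4: declare b=27 at depth 1
Step 5: declare e=(read a)=10 at depth 1
Visible at query point: a=10 b=27 e=10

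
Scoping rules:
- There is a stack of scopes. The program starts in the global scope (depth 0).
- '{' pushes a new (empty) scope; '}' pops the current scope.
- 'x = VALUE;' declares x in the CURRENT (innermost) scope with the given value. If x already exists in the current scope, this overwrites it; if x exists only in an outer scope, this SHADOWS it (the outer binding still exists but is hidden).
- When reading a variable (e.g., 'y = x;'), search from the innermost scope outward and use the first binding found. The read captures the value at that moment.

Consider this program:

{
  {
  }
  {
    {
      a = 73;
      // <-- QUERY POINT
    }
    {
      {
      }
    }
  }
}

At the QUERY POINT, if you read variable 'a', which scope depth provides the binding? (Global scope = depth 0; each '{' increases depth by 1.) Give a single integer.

Step 1: enter scope (depth=1)
Step 2: enter scope (depth=2)
Step 3: exit scope (depth=1)
Step 4: enter scope (depth=2)
Step 5: enter scope (depth=3)
Step 6: declare a=73 at depth 3
Visible at query point: a=73

Answer: 3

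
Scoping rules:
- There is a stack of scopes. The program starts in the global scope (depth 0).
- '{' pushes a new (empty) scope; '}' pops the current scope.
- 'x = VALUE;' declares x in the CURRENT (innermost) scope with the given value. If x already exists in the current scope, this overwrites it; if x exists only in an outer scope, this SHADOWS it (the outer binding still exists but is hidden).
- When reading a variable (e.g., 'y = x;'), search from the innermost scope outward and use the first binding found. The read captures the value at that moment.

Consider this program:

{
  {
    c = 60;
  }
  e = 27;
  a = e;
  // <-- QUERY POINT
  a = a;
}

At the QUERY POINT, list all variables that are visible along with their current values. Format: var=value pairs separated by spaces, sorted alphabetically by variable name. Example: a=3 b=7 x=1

Answer: a=27 e=27

Derivation:
Step 1: enter scope (depth=1)
Step 2: enter scope (depth=2)
Step 3: declare c=60 at depth 2
Step 4: exit scope (depth=1)
Step 5: declare e=27 at depth 1
Step 6: declare a=(read e)=27 at depth 1
Visible at query point: a=27 e=27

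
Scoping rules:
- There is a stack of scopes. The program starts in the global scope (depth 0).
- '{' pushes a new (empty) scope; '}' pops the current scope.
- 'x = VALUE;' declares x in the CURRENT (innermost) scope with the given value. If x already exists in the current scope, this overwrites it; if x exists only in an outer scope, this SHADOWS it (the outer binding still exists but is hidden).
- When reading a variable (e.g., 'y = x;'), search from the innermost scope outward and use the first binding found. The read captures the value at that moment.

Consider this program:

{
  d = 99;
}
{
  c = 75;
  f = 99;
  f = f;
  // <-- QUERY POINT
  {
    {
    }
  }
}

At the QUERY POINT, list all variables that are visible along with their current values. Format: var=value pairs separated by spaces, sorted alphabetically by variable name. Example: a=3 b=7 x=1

Answer: c=75 f=99

Derivation:
Step 1: enter scope (depth=1)
Step 2: declare d=99 at depth 1
Step 3: exit scope (depth=0)
Step 4: enter scope (depth=1)
Step 5: declare c=75 at depth 1
Step 6: declare f=99 at depth 1
Step 7: declare f=(read f)=99 at depth 1
Visible at query point: c=75 f=99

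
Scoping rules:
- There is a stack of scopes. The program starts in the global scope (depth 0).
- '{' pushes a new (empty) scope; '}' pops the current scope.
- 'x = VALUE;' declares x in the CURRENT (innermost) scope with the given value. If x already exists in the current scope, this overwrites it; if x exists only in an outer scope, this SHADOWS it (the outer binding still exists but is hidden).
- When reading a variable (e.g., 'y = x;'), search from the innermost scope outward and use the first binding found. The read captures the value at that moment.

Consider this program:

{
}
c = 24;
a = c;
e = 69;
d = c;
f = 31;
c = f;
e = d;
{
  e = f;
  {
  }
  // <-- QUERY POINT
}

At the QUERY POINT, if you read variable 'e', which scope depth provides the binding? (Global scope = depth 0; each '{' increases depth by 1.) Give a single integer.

Answer: 1

Derivation:
Step 1: enter scope (depth=1)
Step 2: exit scope (depth=0)
Step 3: declare c=24 at depth 0
Step 4: declare a=(read c)=24 at depth 0
Step 5: declare e=69 at depth 0
Step 6: declare d=(read c)=24 at depth 0
Step 7: declare f=31 at depth 0
Step 8: declare c=(read f)=31 at depth 0
Step 9: declare e=(read d)=24 at depth 0
Step 10: enter scope (depth=1)
Step 11: declare e=(read f)=31 at depth 1
Step 12: enter scope (depth=2)
Step 13: exit scope (depth=1)
Visible at query point: a=24 c=31 d=24 e=31 f=31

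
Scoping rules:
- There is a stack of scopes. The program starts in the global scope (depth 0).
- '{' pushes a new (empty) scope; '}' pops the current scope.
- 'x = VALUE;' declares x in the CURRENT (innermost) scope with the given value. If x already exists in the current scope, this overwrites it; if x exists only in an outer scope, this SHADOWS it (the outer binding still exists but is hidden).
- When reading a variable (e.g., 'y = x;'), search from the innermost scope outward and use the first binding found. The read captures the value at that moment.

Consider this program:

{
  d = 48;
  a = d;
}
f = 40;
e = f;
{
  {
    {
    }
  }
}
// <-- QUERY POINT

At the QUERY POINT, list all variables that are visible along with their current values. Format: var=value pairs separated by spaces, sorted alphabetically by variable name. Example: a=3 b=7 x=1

Answer: e=40 f=40

Derivation:
Step 1: enter scope (depth=1)
Step 2: declare d=48 at depth 1
Step 3: declare a=(read d)=48 at depth 1
Step 4: exit scope (depth=0)
Step 5: declare f=40 at depth 0
Step 6: declare e=(read f)=40 at depth 0
Step 7: enter scope (depth=1)
Step 8: enter scope (depth=2)
Step 9: enter scope (depth=3)
Step 10: exit scope (depth=2)
Step 11: exit scope (depth=1)
Step 12: exit scope (depth=0)
Visible at query point: e=40 f=40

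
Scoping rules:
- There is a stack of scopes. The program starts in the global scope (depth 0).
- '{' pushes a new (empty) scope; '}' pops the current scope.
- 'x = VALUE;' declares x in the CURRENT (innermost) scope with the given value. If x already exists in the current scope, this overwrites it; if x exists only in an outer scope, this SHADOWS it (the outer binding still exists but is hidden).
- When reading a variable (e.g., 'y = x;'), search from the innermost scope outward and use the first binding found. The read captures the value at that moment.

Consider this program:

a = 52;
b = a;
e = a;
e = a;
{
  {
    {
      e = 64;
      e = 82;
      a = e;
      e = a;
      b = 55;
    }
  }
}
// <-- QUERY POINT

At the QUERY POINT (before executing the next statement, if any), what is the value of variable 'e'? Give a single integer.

Answer: 52

Derivation:
Step 1: declare a=52 at depth 0
Step 2: declare b=(read a)=52 at depth 0
Step 3: declare e=(read a)=52 at depth 0
Step 4: declare e=(read a)=52 at depth 0
Step 5: enter scope (depth=1)
Step 6: enter scope (depth=2)
Step 7: enter scope (depth=3)
Step 8: declare e=64 at depth 3
Step 9: declare e=82 at depth 3
Step 10: declare a=(read e)=82 at depth 3
Step 11: declare e=(read a)=82 at depth 3
Step 12: declare b=55 at depth 3
Step 13: exit scope (depth=2)
Step 14: exit scope (depth=1)
Step 15: exit scope (depth=0)
Visible at query point: a=52 b=52 e=52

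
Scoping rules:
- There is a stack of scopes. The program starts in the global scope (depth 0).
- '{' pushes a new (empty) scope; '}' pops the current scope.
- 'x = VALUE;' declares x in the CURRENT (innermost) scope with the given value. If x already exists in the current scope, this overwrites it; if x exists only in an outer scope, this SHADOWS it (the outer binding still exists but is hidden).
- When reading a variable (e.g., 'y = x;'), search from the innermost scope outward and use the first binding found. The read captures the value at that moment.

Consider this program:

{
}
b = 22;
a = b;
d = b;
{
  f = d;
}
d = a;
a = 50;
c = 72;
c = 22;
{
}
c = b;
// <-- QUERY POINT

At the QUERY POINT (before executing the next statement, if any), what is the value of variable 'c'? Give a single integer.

Step 1: enter scope (depth=1)
Step 2: exit scope (depth=0)
Step 3: declare b=22 at depth 0
Step 4: declare a=(read b)=22 at depth 0
Step 5: declare d=(read b)=22 at depth 0
Step 6: enter scope (depth=1)
Step 7: declare f=(read d)=22 at depth 1
Step 8: exit scope (depth=0)
Step 9: declare d=(read a)=22 at depth 0
Step 10: declare a=50 at depth 0
Step 11: declare c=72 at depth 0
Step 12: declare c=22 at depth 0
Step 13: enter scope (depth=1)
Step 14: exit scope (depth=0)
Step 15: declare c=(read b)=22 at depth 0
Visible at query point: a=50 b=22 c=22 d=22

Answer: 22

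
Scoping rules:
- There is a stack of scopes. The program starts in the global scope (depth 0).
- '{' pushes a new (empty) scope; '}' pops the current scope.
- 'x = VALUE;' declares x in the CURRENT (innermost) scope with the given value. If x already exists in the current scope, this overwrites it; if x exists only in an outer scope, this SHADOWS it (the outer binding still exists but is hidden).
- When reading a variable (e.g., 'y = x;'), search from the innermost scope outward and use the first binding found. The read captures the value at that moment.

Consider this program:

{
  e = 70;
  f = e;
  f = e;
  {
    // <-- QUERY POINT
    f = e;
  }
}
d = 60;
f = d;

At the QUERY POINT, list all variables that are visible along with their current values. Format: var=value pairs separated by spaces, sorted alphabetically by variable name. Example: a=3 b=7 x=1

Answer: e=70 f=70

Derivation:
Step 1: enter scope (depth=1)
Step 2: declare e=70 at depth 1
Step 3: declare f=(read e)=70 at depth 1
Step 4: declare f=(read e)=70 at depth 1
Step 5: enter scope (depth=2)
Visible at query point: e=70 f=70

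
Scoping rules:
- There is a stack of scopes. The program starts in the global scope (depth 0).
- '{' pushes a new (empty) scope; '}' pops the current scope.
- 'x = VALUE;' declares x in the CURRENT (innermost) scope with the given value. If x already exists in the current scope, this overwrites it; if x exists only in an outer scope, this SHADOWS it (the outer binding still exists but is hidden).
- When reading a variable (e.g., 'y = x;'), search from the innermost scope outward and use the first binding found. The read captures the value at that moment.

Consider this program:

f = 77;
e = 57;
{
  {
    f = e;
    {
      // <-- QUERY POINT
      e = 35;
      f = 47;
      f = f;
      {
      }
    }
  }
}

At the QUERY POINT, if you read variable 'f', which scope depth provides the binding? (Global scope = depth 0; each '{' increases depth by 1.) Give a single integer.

Step 1: declare f=77 at depth 0
Step 2: declare e=57 at depth 0
Step 3: enter scope (depth=1)
Step 4: enter scope (depth=2)
Step 5: declare f=(read e)=57 at depth 2
Step 6: enter scope (depth=3)
Visible at query point: e=57 f=57

Answer: 2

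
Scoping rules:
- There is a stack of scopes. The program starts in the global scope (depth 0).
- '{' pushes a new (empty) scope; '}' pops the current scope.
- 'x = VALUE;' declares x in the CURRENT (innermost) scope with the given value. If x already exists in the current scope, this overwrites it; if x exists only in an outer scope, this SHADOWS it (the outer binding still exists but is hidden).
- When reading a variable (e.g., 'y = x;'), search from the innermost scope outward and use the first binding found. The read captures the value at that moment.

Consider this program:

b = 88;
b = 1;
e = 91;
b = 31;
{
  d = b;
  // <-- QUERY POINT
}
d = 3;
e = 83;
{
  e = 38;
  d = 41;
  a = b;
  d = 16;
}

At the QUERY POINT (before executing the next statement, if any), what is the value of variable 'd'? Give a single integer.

Answer: 31

Derivation:
Step 1: declare b=88 at depth 0
Step 2: declare b=1 at depth 0
Step 3: declare e=91 at depth 0
Step 4: declare b=31 at depth 0
Step 5: enter scope (depth=1)
Step 6: declare d=(read b)=31 at depth 1
Visible at query point: b=31 d=31 e=91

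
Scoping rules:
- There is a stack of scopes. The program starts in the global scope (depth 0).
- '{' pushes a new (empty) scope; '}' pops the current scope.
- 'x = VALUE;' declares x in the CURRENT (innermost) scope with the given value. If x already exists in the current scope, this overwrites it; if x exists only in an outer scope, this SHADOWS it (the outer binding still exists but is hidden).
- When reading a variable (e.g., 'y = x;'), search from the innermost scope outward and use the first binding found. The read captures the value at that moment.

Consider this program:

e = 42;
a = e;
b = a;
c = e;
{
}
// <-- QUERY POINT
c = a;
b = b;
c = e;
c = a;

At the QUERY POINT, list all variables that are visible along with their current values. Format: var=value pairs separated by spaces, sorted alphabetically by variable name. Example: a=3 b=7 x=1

Answer: a=42 b=42 c=42 e=42

Derivation:
Step 1: declare e=42 at depth 0
Step 2: declare a=(read e)=42 at depth 0
Step 3: declare b=(read a)=42 at depth 0
Step 4: declare c=(read e)=42 at depth 0
Step 5: enter scope (depth=1)
Step 6: exit scope (depth=0)
Visible at query point: a=42 b=42 c=42 e=42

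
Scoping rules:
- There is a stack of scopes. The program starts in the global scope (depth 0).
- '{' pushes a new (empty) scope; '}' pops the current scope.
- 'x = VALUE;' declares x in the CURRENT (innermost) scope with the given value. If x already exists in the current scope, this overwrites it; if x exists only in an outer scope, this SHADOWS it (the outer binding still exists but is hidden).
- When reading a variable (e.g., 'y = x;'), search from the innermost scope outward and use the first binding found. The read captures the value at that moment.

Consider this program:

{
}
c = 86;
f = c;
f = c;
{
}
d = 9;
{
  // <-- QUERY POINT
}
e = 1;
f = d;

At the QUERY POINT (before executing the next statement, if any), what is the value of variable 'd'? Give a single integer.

Step 1: enter scope (depth=1)
Step 2: exit scope (depth=0)
Step 3: declare c=86 at depth 0
Step 4: declare f=(read c)=86 at depth 0
Step 5: declare f=(read c)=86 at depth 0
Step 6: enter scope (depth=1)
Step 7: exit scope (depth=0)
Step 8: declare d=9 at depth 0
Step 9: enter scope (depth=1)
Visible at query point: c=86 d=9 f=86

Answer: 9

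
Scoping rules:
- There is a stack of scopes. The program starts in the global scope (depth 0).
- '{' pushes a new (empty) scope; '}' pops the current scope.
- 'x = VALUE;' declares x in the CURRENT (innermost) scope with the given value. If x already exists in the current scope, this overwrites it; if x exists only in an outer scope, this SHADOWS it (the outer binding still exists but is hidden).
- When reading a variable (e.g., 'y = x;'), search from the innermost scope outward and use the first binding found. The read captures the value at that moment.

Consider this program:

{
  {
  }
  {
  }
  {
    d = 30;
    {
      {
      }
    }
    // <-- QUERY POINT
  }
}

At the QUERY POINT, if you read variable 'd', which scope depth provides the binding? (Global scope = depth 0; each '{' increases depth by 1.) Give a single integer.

Step 1: enter scope (depth=1)
Step 2: enter scope (depth=2)
Step 3: exit scope (depth=1)
Step 4: enter scope (depth=2)
Step 5: exit scope (depth=1)
Step 6: enter scope (depth=2)
Step 7: declare d=30 at depth 2
Step 8: enter scope (depth=3)
Step 9: enter scope (depth=4)
Step 10: exit scope (depth=3)
Step 11: exit scope (depth=2)
Visible at query point: d=30

Answer: 2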